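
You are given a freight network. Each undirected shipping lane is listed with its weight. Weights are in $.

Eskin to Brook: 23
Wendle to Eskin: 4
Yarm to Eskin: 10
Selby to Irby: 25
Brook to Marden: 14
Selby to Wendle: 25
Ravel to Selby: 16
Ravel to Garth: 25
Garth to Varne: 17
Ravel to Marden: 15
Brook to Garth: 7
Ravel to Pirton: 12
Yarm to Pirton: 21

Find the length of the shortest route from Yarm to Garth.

Candidate routes:
Yarm → Pirton → Ravel → Garth: 21+12+25 = 58
Yarm → Pirton → Ravel → Marden → Brook → Garth: 21+12+15+14+7 = 69
Yarm → Eskin → Brook → Garth: 10+23+7 = 40
Yarm → Eskin → Wendle → Selby → Ravel → Garth: 10+4+25+16+25 = 80
The minimum is $40 via Yarm → Eskin → Brook → Garth.

$40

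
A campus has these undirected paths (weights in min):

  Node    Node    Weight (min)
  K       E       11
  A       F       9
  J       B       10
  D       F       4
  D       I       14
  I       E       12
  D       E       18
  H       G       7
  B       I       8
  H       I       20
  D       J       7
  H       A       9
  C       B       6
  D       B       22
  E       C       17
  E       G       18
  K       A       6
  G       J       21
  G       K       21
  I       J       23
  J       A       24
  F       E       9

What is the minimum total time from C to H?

Settle nodes by increasing distance from C:
C: 0
B: 6  (via C)
I: 14  (via B)
J: 16  (via B)
E: 17  (via C)
D: 23  (via J)
F: 26  (via E)
K: 28  (via E)
A: 34  (via K)
H: 34  (via I)
Shortest route: C–B–I–H = 34 min.

34 min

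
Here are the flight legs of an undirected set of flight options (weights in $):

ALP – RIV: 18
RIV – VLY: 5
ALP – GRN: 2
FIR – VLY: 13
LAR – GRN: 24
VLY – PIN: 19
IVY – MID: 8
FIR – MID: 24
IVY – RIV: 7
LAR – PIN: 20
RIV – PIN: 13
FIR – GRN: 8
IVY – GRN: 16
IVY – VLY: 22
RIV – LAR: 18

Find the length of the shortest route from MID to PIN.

Running Dijkstra from MID:
MID: 0
IVY: 8  (via MID)
RIV: 15  (via IVY)
VLY: 20  (via RIV)
GRN: 24  (via IVY)
FIR: 24  (via MID)
ALP: 26  (via GRN)
PIN: 28  (via RIV)
Shortest route: MID → IVY → RIV → PIN = $28.

$28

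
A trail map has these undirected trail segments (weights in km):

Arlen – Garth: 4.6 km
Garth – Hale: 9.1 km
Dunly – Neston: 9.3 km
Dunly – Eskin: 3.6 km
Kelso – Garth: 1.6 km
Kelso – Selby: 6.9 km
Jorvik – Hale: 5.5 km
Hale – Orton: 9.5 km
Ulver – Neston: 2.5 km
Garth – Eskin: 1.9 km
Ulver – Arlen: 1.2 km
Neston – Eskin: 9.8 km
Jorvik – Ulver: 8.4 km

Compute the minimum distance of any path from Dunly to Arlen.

10.1 km

Shortest distances from Dunly:
Dunly: 0
Eskin: 3.6  (via Dunly)
Garth: 5.5  (via Eskin)
Kelso: 7.1  (via Garth)
Neston: 9.3  (via Dunly)
Arlen: 10.1  (via Garth)
Shortest route: Dunly–Eskin–Garth–Arlen = 10.1 km.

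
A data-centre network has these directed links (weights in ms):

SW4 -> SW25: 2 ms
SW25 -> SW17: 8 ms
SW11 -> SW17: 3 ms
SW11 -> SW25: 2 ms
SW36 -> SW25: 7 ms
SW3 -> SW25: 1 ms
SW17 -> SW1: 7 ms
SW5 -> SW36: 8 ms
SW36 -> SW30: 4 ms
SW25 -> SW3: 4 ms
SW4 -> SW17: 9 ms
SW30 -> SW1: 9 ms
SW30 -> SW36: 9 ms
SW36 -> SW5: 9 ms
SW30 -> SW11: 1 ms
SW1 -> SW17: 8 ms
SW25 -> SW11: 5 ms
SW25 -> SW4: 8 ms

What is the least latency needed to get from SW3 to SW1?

Compare a few routes:
SW3 → SW25 → SW4 → SW17 → SW1: 1+8+9+7 = 25
SW3 → SW25 → SW17 → SW1: 1+8+7 = 16
The minimum is 16 ms via SW3 → SW25 → SW17 → SW1.

16 ms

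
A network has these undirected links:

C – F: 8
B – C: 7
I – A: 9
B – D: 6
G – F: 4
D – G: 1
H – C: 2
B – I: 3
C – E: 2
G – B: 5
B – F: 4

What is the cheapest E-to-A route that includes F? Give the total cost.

26

Best E to F: E → C → F costing 10
Shortest F→A: F → B → I → A = 16
Total via F: 10 + 16 = 26.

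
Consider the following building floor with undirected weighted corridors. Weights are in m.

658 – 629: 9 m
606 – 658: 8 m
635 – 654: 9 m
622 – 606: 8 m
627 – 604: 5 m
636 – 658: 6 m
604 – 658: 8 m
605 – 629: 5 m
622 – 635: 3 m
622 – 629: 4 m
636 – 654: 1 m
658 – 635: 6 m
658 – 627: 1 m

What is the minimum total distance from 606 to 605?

Shortest distances from 606:
606: 0
622: 8  (via 606)
658: 8  (via 606)
627: 9  (via 658)
635: 11  (via 622)
629: 12  (via 622)
636: 14  (via 658)
604: 14  (via 627)
654: 15  (via 636)
605: 17  (via 629)
Shortest route: 606–622–629–605 = 17 m.

17 m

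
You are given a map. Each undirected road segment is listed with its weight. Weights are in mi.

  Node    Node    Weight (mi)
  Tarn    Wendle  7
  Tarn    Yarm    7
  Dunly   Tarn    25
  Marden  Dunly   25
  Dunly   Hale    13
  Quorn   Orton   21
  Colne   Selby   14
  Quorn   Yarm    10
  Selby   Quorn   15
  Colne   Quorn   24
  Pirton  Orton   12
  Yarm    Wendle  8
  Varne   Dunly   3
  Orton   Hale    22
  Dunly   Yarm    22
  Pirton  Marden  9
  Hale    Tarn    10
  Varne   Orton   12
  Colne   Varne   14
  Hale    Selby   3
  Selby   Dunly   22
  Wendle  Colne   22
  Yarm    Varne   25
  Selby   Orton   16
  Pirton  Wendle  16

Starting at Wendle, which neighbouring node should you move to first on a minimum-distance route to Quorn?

Compare a few routes:
Wendle–Yarm–Tarn–Hale–Selby–Quorn: 8+7+10+3+15 = 43
Wendle–Yarm–Quorn: 8+10 = 18
Wendle–Tarn–Yarm–Quorn: 7+7+10 = 24
Wendle–Tarn–Hale–Selby–Quorn: 7+10+3+15 = 35
The minimum is 18 mi via Wendle–Yarm–Quorn.
So from Wendle the first move is to Yarm.

Yarm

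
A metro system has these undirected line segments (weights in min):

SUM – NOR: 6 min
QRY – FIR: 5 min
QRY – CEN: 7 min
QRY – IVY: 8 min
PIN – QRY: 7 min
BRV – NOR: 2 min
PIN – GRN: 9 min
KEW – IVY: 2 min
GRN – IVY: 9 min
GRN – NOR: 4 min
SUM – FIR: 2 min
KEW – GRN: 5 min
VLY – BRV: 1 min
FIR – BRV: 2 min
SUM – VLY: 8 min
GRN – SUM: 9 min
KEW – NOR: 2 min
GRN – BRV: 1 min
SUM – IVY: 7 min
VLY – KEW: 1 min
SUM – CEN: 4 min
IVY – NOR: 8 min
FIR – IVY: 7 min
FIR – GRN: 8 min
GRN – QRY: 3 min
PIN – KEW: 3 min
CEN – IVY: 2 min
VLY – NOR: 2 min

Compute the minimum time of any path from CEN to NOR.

Shortest distances from CEN:
CEN: 0
IVY: 2  (via CEN)
SUM: 4  (via CEN)
KEW: 4  (via IVY)
VLY: 5  (via KEW)
NOR: 6  (via KEW)
Shortest route: CEN–IVY–KEW–NOR = 6 min.

6 min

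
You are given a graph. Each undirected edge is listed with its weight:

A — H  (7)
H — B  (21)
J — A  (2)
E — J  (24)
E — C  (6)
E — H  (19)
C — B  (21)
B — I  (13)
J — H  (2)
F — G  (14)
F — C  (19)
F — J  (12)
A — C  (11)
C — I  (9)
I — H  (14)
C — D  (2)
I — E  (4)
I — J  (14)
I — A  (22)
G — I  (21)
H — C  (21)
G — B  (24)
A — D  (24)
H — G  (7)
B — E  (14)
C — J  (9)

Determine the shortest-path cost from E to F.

Settle nodes by increasing distance from E:
E: 0
I: 4  (via E)
C: 6  (via E)
D: 8  (via C)
B: 14  (via E)
J: 15  (via C)
A: 17  (via C)
H: 17  (via J)
G: 24  (via H)
F: 25  (via C)
Shortest route: E → C → F = 25.

25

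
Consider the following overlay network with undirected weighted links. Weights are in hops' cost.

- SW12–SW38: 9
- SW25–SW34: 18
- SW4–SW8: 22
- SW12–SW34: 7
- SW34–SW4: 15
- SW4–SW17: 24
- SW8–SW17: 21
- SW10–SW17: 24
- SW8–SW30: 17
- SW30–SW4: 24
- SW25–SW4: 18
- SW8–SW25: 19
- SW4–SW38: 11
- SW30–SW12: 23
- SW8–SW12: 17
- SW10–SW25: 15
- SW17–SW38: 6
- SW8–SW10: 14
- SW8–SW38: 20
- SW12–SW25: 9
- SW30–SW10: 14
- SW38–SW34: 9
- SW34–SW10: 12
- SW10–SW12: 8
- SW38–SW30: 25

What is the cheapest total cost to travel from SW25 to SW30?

Enumerating some paths:
SW25–SW12–SW10–SW30: 9+8+14 = 31
SW25–SW10–SW30: 15+14 = 29
SW25–SW12–SW30: 9+23 = 32
The minimum is 29 hops' cost via SW25–SW10–SW30.

29 hops' cost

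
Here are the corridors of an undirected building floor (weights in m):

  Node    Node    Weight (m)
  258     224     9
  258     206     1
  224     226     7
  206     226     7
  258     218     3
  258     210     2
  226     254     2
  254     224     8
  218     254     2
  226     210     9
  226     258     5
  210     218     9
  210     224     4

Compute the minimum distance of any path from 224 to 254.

Enumerating some paths:
224–210–258–218–254: 4+2+3+2 = 11
224–226–254: 7+2 = 9
224–254: 8 = 8
Cheapest is 224–254 at 8 m.

8 m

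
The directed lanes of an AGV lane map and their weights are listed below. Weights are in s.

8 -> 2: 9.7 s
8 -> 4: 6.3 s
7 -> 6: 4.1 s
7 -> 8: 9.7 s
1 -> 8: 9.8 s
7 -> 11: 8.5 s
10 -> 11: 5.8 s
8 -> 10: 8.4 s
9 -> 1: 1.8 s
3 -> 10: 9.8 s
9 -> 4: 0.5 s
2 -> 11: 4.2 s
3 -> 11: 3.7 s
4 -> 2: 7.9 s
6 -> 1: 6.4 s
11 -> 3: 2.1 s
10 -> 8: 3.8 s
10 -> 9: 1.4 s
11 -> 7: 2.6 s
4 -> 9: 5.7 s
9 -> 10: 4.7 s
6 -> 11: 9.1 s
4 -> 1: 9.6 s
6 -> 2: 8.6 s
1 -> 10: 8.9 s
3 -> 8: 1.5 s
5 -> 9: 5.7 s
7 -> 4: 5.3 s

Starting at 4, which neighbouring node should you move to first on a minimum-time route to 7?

Compare a few routes:
4–9–10–11–7: 5.7+4.7+5.8+2.6 = 18.8
4–2–11–7: 7.9+4.2+2.6 = 14.7
The minimum is 14.7 s via 4–2–11–7.
So from 4 the first move is to 2.

2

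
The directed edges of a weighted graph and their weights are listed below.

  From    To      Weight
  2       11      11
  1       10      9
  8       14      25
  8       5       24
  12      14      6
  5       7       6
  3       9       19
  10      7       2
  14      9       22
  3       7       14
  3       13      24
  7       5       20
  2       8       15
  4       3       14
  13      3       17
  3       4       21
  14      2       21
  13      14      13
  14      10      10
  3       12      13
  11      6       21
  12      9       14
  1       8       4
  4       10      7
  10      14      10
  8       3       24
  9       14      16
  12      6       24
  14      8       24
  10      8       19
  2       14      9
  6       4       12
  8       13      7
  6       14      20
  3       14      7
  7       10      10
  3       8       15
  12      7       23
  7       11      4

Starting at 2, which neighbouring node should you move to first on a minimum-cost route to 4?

Candidate routes:
2 → 8 → 3 → 4: 15+24+21 = 60
2 → 11 → 6 → 4: 11+21+12 = 44
2 → 14 → 10 → 7 → 11 → 6 → 4: 9+10+2+4+21+12 = 58
2 → 8 → 13 → 3 → 4: 15+7+17+21 = 60
Cheapest is 2 → 11 → 6 → 4 at 44.
So from 2 the first move is to 11.

11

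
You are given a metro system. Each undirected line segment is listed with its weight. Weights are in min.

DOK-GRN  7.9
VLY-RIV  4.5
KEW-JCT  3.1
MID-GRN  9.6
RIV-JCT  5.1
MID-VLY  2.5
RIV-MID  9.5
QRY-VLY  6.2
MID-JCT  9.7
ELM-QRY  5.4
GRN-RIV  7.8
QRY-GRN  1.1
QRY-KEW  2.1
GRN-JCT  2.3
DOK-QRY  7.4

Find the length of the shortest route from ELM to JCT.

8.8 min

Shortest distances from ELM:
ELM: 0
QRY: 5.4  (via ELM)
GRN: 6.5  (via QRY)
KEW: 7.5  (via QRY)
JCT: 8.8  (via GRN)
Shortest route: ELM–QRY–GRN–JCT = 8.8 min.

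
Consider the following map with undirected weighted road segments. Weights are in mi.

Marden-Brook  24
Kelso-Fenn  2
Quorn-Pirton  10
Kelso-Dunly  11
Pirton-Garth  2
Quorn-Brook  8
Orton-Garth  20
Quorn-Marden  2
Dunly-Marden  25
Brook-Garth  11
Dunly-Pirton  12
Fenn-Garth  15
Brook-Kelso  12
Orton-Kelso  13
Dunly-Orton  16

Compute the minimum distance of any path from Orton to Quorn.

32 mi

Shortest distances from Orton:
Orton: 0
Kelso: 13  (via Orton)
Fenn: 15  (via Kelso)
Dunly: 16  (via Orton)
Garth: 20  (via Orton)
Pirton: 22  (via Garth)
Brook: 25  (via Kelso)
Quorn: 32  (via Pirton)
Shortest route: Orton–Garth–Pirton–Quorn = 32 mi.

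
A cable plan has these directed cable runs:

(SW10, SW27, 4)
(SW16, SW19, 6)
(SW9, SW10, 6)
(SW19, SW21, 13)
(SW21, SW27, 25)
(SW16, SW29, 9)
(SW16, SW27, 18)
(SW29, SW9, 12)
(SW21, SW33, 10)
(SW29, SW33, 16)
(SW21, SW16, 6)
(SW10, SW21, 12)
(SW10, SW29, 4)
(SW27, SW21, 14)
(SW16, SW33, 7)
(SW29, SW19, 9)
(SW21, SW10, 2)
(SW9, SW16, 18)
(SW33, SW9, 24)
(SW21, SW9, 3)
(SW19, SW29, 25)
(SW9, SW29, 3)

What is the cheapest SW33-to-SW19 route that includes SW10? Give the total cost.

43

Shortest SW33→SW10: SW33 → SW9 → SW10 = 30
Best SW10 to SW19: SW10 → SW29 → SW19 costing 13
Total via SW10: 30 + 13 = 43.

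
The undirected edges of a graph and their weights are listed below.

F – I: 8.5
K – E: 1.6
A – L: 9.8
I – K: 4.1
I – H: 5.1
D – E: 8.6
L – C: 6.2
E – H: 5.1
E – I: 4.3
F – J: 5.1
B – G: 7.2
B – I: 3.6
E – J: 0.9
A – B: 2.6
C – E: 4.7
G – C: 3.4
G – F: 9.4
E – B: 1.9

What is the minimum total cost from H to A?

Enumerating some paths:
H - I - B - A: 5.1+3.6+2.6 = 11.3
H - E - B - A: 5.1+1.9+2.6 = 9.6
The minimum is 9.6 via H - E - B - A.

9.6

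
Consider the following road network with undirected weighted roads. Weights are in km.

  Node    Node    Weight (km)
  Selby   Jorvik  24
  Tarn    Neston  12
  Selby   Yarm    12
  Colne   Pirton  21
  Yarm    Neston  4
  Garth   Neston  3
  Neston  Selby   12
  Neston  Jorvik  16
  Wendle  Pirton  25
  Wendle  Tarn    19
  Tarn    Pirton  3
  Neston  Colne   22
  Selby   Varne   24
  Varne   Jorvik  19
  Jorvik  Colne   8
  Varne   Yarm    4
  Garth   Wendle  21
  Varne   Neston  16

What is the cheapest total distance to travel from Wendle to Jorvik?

Enumerating some paths:
Wendle - Garth - Neston - Jorvik: 21+3+16 = 40
Wendle - Tarn - Neston - Jorvik: 19+12+16 = 47
Wendle - Tarn - Pirton - Colne - Jorvik: 19+3+21+8 = 51
Cheapest is Wendle - Garth - Neston - Jorvik at 40 km.

40 km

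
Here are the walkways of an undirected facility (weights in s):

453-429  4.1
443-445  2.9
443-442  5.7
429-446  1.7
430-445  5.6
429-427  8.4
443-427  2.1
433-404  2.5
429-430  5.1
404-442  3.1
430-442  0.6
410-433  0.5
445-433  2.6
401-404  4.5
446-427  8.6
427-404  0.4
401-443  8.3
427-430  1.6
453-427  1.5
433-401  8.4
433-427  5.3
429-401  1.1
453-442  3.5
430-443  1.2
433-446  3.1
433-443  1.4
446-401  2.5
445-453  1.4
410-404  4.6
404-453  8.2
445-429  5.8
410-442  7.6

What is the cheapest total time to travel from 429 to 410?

Running Dijkstra from 429:
429: 0
401: 1.1  (via 429)
446: 1.7  (via 429)
453: 4.1  (via 429)
433: 4.8  (via 446)
430: 5.1  (via 429)
410: 5.3  (via 433)
Shortest route: 429–446–433–410 = 5.3 s.

5.3 s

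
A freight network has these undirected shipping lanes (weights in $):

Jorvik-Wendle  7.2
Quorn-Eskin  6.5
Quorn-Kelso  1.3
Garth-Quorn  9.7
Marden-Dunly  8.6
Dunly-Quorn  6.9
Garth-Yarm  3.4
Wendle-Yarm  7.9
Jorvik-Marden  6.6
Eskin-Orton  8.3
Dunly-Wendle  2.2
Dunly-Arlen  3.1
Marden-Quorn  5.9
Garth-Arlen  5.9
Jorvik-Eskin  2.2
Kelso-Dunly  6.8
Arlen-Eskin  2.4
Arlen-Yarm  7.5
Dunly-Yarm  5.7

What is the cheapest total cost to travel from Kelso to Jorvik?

$10

Candidate routes:
Kelso → Quorn → Eskin → Jorvik: 1.3+6.5+2.2 = 10
Kelso → Quorn → Marden → Jorvik: 1.3+5.9+6.6 = 13.8
Cheapest is Kelso → Quorn → Eskin → Jorvik at $10.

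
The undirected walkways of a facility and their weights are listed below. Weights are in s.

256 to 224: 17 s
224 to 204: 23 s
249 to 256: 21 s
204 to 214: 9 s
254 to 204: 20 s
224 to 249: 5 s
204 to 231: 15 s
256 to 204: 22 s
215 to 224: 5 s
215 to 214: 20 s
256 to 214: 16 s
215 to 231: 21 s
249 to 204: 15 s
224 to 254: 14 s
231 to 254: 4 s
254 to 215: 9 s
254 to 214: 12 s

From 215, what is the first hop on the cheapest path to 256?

224

Compare a few routes:
215 → 224 → 256: 5+17 = 22
215 → 214 → 256: 20+16 = 36
215 → 224 → 249 → 256: 5+5+21 = 31
Cheapest is 215 → 224 → 256 at 22 s.
So from 215 the first move is to 224.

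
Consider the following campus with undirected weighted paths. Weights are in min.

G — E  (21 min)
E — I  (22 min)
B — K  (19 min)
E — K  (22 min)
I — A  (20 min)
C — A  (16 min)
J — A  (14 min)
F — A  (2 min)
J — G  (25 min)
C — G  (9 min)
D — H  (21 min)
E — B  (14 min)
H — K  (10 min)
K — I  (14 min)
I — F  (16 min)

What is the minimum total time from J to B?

Shortest distances from J:
J: 0
A: 14  (via J)
F: 16  (via A)
G: 25  (via J)
C: 30  (via A)
I: 32  (via F)
E: 46  (via G)
K: 46  (via I)
H: 56  (via K)
B: 60  (via E)
Shortest route: J → G → E → B = 60 min.

60 min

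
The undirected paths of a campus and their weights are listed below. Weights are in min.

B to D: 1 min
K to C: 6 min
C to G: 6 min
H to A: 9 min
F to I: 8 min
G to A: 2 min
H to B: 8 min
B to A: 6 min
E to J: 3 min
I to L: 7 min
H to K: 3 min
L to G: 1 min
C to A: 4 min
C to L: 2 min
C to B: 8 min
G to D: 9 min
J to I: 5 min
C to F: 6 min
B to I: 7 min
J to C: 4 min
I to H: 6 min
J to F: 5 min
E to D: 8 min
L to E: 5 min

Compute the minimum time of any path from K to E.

13 min

Settle nodes by increasing distance from K:
K: 0
H: 3  (via K)
C: 6  (via K)
L: 8  (via C)
G: 9  (via L)
I: 9  (via H)
A: 10  (via C)
J: 10  (via C)
B: 11  (via H)
D: 12  (via B)
F: 12  (via C)
E: 13  (via L)
Shortest route: K–C–L–E = 13 min.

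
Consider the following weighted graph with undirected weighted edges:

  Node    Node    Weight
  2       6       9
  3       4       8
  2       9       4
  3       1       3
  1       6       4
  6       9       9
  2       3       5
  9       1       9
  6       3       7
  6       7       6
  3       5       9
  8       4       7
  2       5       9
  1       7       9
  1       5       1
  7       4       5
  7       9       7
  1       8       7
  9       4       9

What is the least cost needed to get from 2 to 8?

Enumerating some paths:
2 - 5 - 1 - 8: 9+1+7 = 17
2 - 6 - 1 - 8: 9+4+7 = 20
2 - 3 - 1 - 8: 5+3+7 = 15
Cheapest is 2 - 3 - 1 - 8 at 15.

15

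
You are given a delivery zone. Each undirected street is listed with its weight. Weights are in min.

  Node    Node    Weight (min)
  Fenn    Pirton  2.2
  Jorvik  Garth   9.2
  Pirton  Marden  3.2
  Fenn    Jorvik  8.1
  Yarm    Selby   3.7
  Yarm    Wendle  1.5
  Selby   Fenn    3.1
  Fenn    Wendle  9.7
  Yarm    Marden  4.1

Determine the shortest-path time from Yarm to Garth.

24.1 min

Settle nodes by increasing distance from Yarm:
Yarm: 0
Wendle: 1.5  (via Yarm)
Selby: 3.7  (via Yarm)
Marden: 4.1  (via Yarm)
Fenn: 6.8  (via Selby)
Pirton: 7.3  (via Marden)
Jorvik: 14.9  (via Fenn)
Garth: 24.1  (via Jorvik)
Shortest route: Yarm–Selby–Fenn–Jorvik–Garth = 24.1 min.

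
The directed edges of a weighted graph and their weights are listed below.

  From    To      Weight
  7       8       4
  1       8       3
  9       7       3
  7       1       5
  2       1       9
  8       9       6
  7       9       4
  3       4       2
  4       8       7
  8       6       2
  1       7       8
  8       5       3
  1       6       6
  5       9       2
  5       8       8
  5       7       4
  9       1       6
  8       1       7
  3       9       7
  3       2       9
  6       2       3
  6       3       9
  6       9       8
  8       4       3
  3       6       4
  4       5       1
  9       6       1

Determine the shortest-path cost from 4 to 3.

Shortest distances from 4:
4: 0
5: 1  (via 4)
9: 3  (via 5)
6: 4  (via 9)
7: 5  (via 5)
2: 7  (via 6)
8: 7  (via 4)
1: 9  (via 9)
3: 13  (via 6)
Shortest route: 4 → 5 → 9 → 6 → 3 = 13.

13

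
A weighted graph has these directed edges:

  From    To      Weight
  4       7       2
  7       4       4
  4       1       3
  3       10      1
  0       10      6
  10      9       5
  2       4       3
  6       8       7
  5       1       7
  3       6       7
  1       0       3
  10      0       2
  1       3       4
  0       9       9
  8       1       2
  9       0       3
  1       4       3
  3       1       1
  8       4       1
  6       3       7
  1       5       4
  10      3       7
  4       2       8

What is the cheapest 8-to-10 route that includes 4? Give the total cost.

Best 8 to 4: 8–4 costing 1
Best 4 to 10: 4–1–3–10 costing 8
Total via 4: 1 + 8 = 9.

9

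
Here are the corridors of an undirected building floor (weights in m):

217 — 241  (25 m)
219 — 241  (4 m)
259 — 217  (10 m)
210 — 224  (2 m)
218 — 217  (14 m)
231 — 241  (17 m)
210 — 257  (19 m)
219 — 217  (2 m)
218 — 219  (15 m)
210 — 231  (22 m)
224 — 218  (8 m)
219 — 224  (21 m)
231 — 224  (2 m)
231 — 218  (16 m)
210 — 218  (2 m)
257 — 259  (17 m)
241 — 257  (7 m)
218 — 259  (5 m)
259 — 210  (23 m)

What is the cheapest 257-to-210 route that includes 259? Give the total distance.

24 m

Best 257 to 259: 257–259 costing 17
Shortest 259→210: 259–218–210 = 7
Total via 259: 17 + 7 = 24 m.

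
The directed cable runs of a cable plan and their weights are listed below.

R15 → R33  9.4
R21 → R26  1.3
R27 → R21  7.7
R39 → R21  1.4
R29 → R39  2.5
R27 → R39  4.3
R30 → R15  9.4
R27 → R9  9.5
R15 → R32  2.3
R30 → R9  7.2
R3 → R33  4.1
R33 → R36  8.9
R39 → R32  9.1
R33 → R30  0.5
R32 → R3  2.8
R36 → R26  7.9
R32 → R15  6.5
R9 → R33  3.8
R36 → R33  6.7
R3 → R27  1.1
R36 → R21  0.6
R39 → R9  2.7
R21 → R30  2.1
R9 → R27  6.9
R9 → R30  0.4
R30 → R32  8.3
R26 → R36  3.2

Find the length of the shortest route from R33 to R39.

Running Dijkstra from R33:
R33: 0
R30: 0.5  (via R33)
R9: 7.7  (via R30)
R32: 8.8  (via R30)
R36: 8.9  (via R33)
R21: 9.5  (via R36)
R15: 9.9  (via R30)
R26: 10.8  (via R21)
R3: 11.6  (via R32)
R27: 12.7  (via R3)
R39: 17  (via R27)
Shortest route: R33–R30–R32–R3–R27–R39 = 17.

17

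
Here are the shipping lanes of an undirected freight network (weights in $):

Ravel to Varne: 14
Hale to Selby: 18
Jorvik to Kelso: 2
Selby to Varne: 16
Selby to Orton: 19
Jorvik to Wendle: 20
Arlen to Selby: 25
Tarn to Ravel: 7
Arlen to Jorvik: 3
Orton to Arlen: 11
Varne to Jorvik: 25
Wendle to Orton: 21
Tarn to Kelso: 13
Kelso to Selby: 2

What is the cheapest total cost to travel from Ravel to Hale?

$40

Running Dijkstra from Ravel:
Ravel: 0
Tarn: 7  (via Ravel)
Varne: 14  (via Ravel)
Kelso: 20  (via Tarn)
Jorvik: 22  (via Kelso)
Selby: 22  (via Kelso)
Arlen: 25  (via Jorvik)
Orton: 36  (via Arlen)
Hale: 40  (via Selby)
Shortest route: Ravel–Tarn–Kelso–Selby–Hale = $40.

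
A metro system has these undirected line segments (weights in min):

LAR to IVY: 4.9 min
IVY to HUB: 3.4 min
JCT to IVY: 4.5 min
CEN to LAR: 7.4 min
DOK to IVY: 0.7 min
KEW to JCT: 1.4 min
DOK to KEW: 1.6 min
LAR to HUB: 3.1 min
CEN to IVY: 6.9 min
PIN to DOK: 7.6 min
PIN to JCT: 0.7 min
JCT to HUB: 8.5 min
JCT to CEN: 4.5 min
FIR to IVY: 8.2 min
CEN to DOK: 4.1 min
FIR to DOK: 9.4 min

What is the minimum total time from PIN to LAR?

Compare a few routes:
PIN → JCT → KEW → DOK → IVY → LAR: 0.7+1.4+1.6+0.7+4.9 = 9.3
PIN → JCT → IVY → LAR: 0.7+4.5+4.9 = 10.1
Cheapest is PIN → JCT → KEW → DOK → IVY → LAR at 9.3 min.

9.3 min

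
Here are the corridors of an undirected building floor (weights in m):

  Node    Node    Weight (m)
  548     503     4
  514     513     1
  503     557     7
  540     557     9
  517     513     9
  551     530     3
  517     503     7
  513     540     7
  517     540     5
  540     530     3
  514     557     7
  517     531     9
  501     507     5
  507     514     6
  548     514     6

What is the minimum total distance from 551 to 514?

14 m

Shortest distances from 551:
551: 0
530: 3  (via 551)
540: 6  (via 530)
517: 11  (via 540)
513: 13  (via 540)
514: 14  (via 513)
Shortest route: 551–530–540–513–514 = 14 m.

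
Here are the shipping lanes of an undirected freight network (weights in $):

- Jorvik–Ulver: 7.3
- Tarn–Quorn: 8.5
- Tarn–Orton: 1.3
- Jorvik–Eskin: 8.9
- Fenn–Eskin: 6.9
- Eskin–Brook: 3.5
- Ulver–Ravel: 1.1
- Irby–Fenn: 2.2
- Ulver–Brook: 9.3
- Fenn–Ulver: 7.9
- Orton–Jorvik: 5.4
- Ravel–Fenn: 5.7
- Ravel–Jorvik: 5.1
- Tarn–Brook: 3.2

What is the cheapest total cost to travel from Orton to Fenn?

Running Dijkstra from Orton:
Orton: 0
Tarn: 1.3  (via Orton)
Brook: 4.5  (via Tarn)
Jorvik: 5.4  (via Orton)
Eskin: 8  (via Brook)
Quorn: 9.8  (via Tarn)
Ravel: 10.5  (via Jorvik)
Ulver: 11.6  (via Ravel)
Fenn: 14.9  (via Eskin)
Shortest route: Orton–Tarn–Brook–Eskin–Fenn = $14.9.

$14.9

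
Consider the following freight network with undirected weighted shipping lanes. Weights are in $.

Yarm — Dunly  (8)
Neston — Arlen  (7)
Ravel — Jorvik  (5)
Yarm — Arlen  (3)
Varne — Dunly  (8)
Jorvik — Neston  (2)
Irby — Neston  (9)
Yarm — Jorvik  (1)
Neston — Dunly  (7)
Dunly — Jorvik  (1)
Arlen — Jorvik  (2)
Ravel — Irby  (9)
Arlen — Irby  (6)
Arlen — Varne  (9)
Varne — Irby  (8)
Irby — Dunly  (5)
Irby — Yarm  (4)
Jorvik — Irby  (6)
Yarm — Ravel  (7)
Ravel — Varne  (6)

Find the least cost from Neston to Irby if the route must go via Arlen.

Shortest Neston→Arlen: Neston → Jorvik → Arlen = 4
Shortest Arlen→Irby: Arlen → Irby = 6
Total via Arlen: 4 + 6 = $10.

$10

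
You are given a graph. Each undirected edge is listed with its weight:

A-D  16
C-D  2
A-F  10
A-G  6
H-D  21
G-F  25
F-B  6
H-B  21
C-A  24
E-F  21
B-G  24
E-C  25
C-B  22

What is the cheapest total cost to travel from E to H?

48

Shortest distances from E:
E: 0
F: 21  (via E)
C: 25  (via E)
B: 27  (via F)
D: 27  (via C)
A: 31  (via F)
G: 37  (via A)
H: 48  (via B)
Shortest route: E–F–B–H = 48.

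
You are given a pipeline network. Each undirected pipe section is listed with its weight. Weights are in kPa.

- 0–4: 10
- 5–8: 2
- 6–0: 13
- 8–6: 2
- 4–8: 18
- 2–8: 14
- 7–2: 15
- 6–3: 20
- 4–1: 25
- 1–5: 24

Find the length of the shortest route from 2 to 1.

Compare a few routes:
2 - 8 - 5 - 1: 14+2+24 = 40
2 - 8 - 4 - 1: 14+18+25 = 57
Cheapest is 2 - 8 - 5 - 1 at 40 kPa.

40 kPa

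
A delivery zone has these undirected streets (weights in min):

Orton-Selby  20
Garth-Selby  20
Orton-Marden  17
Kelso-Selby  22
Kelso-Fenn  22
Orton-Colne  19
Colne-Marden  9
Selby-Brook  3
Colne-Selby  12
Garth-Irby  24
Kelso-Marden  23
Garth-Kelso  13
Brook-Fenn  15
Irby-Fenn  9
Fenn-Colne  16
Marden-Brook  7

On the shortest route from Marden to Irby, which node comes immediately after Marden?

Candidate routes:
Marden - Colne - Fenn - Irby: 9+16+9 = 34
Marden - Brook - Fenn - Irby: 7+15+9 = 31
Cheapest is Marden - Brook - Fenn - Irby at 31 min.
So from Marden the first move is to Brook.

Brook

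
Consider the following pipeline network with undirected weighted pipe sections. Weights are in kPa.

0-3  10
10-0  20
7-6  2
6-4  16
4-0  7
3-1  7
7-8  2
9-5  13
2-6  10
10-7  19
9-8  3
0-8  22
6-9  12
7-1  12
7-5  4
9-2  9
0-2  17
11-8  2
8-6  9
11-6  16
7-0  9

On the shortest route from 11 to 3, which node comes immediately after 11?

Candidate routes:
11–8–7–0–3: 2+2+9+10 = 23
11–8–6–7–1–3: 2+9+2+12+7 = 32
The minimum is 23 kPa via 11–8–7–0–3.
So from 11 the first move is to 8.

8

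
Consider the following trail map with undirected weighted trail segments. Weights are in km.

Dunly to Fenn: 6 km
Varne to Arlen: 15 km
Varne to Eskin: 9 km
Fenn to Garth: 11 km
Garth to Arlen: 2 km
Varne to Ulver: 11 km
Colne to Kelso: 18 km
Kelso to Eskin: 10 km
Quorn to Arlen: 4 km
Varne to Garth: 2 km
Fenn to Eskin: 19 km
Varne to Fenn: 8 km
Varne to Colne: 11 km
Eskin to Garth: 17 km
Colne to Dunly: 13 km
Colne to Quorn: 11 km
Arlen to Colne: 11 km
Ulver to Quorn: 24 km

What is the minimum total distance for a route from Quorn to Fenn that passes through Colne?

30 km

Shortest Quorn→Colne: Quorn–Colne = 11
Best Colne to Fenn: Colne–Varne–Fenn costing 19
Total via Colne: 11 + 19 = 30 km.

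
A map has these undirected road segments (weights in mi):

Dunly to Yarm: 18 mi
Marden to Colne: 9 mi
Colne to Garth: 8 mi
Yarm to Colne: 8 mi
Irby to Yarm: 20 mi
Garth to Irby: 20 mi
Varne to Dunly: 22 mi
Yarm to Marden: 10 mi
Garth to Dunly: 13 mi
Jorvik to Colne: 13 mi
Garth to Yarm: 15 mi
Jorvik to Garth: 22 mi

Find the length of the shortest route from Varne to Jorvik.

56 mi

Shortest distances from Varne:
Varne: 0
Dunly: 22  (via Varne)
Garth: 35  (via Dunly)
Yarm: 40  (via Dunly)
Colne: 43  (via Garth)
Marden: 50  (via Yarm)
Irby: 55  (via Garth)
Jorvik: 56  (via Colne)
Shortest route: Varne–Dunly–Garth–Colne–Jorvik = 56 mi.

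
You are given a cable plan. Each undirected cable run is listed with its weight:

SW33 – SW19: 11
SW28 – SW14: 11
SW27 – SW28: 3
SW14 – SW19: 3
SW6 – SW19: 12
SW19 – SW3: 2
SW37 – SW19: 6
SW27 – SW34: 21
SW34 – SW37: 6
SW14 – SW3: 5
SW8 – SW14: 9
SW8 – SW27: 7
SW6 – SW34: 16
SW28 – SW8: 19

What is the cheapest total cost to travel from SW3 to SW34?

Compare a few routes:
SW3 - SW19 - SW37 - SW34: 2+6+6 = 14
SW3 - SW14 - SW19 - SW37 - SW34: 5+3+6+6 = 20
Cheapest is SW3 - SW19 - SW37 - SW34 at 14.

14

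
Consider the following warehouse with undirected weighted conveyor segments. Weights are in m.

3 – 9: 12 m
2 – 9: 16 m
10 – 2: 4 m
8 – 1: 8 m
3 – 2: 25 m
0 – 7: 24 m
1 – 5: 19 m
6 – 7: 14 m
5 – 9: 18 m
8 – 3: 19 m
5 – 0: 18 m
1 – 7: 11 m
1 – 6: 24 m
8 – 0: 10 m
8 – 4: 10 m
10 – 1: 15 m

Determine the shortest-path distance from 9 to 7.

46 m

Settle nodes by increasing distance from 9:
9: 0
3: 12  (via 9)
2: 16  (via 9)
5: 18  (via 9)
10: 20  (via 2)
8: 31  (via 3)
1: 35  (via 10)
0: 36  (via 5)
4: 41  (via 8)
7: 46  (via 1)
Shortest route: 9–2–10–1–7 = 46 m.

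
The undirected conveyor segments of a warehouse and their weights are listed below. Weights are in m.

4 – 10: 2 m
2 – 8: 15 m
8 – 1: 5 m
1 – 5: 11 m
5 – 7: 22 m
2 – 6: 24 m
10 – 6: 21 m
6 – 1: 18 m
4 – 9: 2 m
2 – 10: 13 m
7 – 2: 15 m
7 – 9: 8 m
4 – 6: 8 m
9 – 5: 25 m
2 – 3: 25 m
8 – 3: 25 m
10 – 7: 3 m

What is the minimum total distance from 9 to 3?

Enumerating some paths:
9–4–10–2–3: 2+2+13+25 = 42
9–4–10–7–2–3: 2+2+3+15+25 = 47
9–7–2–3: 8+15+25 = 48
Cheapest is 9–4–10–2–3 at 42 m.

42 m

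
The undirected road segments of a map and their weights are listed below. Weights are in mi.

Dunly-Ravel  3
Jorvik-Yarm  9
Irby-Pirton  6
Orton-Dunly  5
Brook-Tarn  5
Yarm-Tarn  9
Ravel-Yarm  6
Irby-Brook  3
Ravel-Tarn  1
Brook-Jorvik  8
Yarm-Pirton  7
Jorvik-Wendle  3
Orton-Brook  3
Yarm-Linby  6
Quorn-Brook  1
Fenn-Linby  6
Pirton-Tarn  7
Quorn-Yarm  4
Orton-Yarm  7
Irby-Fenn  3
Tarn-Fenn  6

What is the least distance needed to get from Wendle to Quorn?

12 mi

Enumerating some paths:
Wendle–Jorvik–Yarm–Orton–Brook–Quorn: 3+9+7+3+1 = 23
Wendle–Jorvik–Brook–Orton–Yarm–Quorn: 3+8+3+7+4 = 25
Wendle–Jorvik–Brook–Quorn: 3+8+1 = 12
Wendle–Jorvik–Yarm–Quorn: 3+9+4 = 16
Cheapest is Wendle–Jorvik–Brook–Quorn at 12 mi.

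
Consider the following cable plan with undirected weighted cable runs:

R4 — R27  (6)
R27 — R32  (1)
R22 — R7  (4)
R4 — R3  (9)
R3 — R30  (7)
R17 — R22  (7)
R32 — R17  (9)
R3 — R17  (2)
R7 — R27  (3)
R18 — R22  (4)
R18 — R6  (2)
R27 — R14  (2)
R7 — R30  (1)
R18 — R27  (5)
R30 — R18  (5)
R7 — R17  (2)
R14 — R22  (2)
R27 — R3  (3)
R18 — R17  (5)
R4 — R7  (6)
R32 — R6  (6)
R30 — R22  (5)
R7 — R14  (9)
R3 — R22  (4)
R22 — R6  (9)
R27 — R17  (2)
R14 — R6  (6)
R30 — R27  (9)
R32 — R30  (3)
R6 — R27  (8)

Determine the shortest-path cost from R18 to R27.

Compare a few routes:
R18 → R17 → R27: 5+2 = 7
R18 → R22 → R14 → R27: 4+2+2 = 8
R18 → R27: 5 = 5
Cheapest is R18 → R27 at 5.

5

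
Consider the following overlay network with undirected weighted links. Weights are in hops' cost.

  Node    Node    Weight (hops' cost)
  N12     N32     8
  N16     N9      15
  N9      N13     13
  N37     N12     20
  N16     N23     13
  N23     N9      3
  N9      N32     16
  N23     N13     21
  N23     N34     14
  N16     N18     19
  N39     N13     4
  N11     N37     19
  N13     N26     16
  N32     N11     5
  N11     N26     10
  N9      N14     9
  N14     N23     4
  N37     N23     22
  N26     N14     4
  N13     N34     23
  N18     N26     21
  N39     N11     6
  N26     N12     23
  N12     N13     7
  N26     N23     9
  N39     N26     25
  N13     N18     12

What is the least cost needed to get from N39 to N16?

32 hops' cost

Shortest distances from N39:
N39: 0
N13: 4  (via N39)
N11: 6  (via N39)
N32: 11  (via N11)
N12: 11  (via N13)
N26: 16  (via N11)
N18: 16  (via N13)
N9: 17  (via N13)
N14: 20  (via N26)
N23: 20  (via N9)
N37: 25  (via N11)
N34: 27  (via N13)
N16: 32  (via N9)
Shortest route: N39 → N13 → N9 → N16 = 32 hops' cost.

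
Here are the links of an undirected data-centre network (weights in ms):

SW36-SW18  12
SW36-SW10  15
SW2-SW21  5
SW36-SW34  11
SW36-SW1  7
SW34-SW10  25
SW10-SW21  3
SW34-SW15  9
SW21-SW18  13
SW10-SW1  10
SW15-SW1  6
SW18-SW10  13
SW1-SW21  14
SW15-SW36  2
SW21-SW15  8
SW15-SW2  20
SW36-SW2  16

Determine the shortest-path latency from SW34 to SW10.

Running Dijkstra from SW34:
SW34: 0
SW15: 9  (via SW34)
SW36: 11  (via SW34)
SW1: 15  (via SW15)
SW21: 17  (via SW15)
SW10: 20  (via SW21)
Shortest route: SW34–SW15–SW21–SW10 = 20 ms.

20 ms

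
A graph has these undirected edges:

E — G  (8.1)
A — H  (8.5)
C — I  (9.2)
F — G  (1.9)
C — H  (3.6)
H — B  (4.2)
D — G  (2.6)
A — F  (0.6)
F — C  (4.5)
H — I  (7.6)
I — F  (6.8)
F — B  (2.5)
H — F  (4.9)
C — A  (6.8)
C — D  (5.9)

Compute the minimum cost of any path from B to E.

Enumerating some paths:
B → H → C → F → G → E: 4.2+3.6+4.5+1.9+8.1 = 22.3
B → H → F → G → E: 4.2+4.9+1.9+8.1 = 19.1
B → H → A → F → G → E: 4.2+8.5+0.6+1.9+8.1 = 23.3
B → F → G → E: 2.5+1.9+8.1 = 12.5
Cheapest is B → F → G → E at 12.5.

12.5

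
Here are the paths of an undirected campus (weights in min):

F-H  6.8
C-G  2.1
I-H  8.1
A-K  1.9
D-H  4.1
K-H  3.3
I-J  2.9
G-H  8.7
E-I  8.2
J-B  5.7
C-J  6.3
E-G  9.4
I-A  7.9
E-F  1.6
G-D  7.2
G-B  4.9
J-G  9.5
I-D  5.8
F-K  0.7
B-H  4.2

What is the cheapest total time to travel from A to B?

Enumerating some paths:
A → K → F → H → B: 1.9+0.7+6.8+4.2 = 13.6
A → K → H → B: 1.9+3.3+4.2 = 9.4
The minimum is 9.4 min via A → K → H → B.

9.4 min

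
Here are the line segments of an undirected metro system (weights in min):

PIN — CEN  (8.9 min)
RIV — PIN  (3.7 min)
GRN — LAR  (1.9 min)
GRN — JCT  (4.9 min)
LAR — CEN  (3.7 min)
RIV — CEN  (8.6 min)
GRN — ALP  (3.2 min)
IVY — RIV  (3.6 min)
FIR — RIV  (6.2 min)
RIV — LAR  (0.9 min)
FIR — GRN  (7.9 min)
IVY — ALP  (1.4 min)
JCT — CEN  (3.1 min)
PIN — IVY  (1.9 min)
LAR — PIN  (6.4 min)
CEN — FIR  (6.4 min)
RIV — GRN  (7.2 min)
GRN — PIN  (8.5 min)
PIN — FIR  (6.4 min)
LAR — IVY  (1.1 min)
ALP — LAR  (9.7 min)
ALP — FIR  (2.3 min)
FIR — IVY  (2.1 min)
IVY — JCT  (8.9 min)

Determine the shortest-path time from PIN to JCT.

9.8 min

Enumerating some paths:
PIN–RIV–LAR–GRN–JCT: 3.7+0.9+1.9+4.9 = 11.4
PIN–RIV–LAR–CEN–JCT: 3.7+0.9+3.7+3.1 = 11.4
PIN–IVY–JCT: 1.9+8.9 = 10.8
PIN–IVY–LAR–GRN–JCT: 1.9+1.1+1.9+4.9 = 9.8
The minimum is 9.8 min via PIN–IVY–LAR–GRN–JCT.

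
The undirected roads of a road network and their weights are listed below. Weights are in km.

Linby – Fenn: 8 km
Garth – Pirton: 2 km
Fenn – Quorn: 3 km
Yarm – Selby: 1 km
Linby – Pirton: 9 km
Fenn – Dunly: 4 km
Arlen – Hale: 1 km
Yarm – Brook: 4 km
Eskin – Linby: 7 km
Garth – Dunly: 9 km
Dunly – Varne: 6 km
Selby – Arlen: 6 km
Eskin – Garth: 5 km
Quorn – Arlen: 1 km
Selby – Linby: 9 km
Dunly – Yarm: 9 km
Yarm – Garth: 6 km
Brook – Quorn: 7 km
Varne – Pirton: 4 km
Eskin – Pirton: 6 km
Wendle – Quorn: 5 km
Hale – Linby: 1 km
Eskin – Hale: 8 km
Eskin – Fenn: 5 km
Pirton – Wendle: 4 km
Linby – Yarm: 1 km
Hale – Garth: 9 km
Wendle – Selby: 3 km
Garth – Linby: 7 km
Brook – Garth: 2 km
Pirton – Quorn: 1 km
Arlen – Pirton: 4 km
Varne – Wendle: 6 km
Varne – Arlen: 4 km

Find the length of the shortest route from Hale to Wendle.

Shortest distances from Hale:
Hale: 0
Linby: 1  (via Hale)
Arlen: 1  (via Hale)
Quorn: 2  (via Arlen)
Yarm: 2  (via Linby)
Selby: 3  (via Yarm)
Pirton: 3  (via Quorn)
Fenn: 5  (via Quorn)
Garth: 5  (via Pirton)
Varne: 5  (via Arlen)
Wendle: 6  (via Selby)
Shortest route: Hale–Linby–Yarm–Selby–Wendle = 6 km.

6 km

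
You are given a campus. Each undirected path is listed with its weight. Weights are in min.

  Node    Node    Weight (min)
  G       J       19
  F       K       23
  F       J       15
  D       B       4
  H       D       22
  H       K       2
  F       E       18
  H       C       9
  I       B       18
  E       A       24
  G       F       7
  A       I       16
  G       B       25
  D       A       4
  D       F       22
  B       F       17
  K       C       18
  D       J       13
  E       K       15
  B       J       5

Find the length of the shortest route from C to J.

Candidate routes:
C–H–D–J: 9+22+13 = 44
C–H–D–B–J: 9+22+4+5 = 40
C–H–K–F–J: 9+2+23+15 = 49
The minimum is 40 min via C–H–D–B–J.

40 min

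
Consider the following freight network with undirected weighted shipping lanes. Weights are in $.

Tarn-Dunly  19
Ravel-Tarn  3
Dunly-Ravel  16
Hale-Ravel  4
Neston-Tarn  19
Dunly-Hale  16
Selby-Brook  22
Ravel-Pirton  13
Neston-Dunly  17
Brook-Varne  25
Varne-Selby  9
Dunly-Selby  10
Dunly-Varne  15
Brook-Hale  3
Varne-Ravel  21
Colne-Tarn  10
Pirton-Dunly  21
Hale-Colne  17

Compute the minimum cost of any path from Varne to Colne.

Candidate routes:
Varne → Ravel → Tarn → Colne: 21+3+10 = 34
Varne → Dunly → Ravel → Tarn → Colne: 15+16+3+10 = 44
Varne → Ravel → Hale → Colne: 21+4+17 = 42
The minimum is $34 via Varne → Ravel → Tarn → Colne.

$34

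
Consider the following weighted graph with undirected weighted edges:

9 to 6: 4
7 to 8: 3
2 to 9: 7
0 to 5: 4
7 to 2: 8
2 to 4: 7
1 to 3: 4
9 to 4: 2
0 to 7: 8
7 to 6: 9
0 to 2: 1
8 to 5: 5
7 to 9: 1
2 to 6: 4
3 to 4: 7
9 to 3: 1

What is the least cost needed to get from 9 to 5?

Running Dijkstra from 9:
9: 0
3: 1  (via 9)
7: 1  (via 9)
4: 2  (via 9)
6: 4  (via 9)
8: 4  (via 7)
1: 5  (via 3)
2: 7  (via 9)
0: 8  (via 2)
5: 9  (via 8)
Shortest route: 9 → 7 → 8 → 5 = 9.

9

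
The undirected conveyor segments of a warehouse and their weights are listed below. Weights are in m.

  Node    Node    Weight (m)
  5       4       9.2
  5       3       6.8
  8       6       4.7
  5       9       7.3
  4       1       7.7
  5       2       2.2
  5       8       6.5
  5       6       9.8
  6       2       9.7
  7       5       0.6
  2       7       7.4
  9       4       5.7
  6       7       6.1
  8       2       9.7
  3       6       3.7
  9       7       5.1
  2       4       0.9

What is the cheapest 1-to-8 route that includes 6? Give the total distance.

22.2 m

Best 1 to 6: 1 → 4 → 2 → 5 → 7 → 6 costing 17.5
Best 6 to 8: 6 → 8 costing 4.7
Total via 6: 17.5 + 4.7 = 22.2 m.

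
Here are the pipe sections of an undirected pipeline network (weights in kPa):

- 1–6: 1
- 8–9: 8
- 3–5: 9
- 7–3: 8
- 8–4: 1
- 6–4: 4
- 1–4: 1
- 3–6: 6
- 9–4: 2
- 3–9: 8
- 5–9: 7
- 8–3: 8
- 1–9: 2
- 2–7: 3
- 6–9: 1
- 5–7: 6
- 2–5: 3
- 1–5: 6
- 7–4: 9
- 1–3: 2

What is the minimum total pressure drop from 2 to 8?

11 kPa

Candidate routes:
2–5–1–9–4–8: 3+6+2+2+1 = 14
2–5–9–4–8: 3+7+2+1 = 13
2–5–1–4–8: 3+6+1+1 = 11
2–7–4–8: 3+9+1 = 13
The minimum is 11 kPa via 2–5–1–4–8.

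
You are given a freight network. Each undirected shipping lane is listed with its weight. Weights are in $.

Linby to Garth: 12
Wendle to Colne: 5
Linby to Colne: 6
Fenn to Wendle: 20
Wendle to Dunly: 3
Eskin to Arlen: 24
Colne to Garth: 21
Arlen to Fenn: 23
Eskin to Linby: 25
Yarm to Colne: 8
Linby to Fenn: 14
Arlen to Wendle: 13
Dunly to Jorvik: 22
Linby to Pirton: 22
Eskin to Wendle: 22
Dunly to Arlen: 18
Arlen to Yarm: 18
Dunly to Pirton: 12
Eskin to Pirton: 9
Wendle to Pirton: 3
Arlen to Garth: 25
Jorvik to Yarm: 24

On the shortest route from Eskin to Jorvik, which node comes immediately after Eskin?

Compare a few routes:
Eskin–Pirton–Wendle–Dunly–Jorvik: 9+3+3+22 = 37
Eskin–Pirton–Dunly–Jorvik: 9+12+22 = 43
Cheapest is Eskin–Pirton–Wendle–Dunly–Jorvik at $37.
So from Eskin the first move is to Pirton.

Pirton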